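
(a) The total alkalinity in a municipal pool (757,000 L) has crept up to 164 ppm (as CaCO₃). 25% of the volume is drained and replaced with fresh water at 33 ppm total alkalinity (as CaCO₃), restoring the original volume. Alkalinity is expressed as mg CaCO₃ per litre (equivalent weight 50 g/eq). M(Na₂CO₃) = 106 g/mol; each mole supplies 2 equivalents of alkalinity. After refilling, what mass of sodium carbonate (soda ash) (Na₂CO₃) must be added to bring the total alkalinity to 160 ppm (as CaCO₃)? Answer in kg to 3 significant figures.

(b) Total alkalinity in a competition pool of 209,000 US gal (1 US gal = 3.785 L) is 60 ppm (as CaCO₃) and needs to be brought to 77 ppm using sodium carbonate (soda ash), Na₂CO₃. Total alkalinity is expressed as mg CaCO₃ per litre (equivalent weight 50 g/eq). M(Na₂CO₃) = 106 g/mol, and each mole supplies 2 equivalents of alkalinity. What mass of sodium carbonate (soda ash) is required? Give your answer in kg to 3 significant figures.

(a) After draining 25% and refilling: 164 × 0.75 + 33 × 0.25 = 131.25 ppm.
(a) Deficit to target: 160 − 131.25 = 28.75 mg/L.
(a) As CaCO₃: 28.75 mg/L × 757,000 L = 21,760 g; ÷ 50 g/eq ÷ 2 = 217.6 mol Na₂CO₃.
(a) Mass: 217.6 × 106 = 23,070 g.

(b) Volume: 209,000 US gal × 3.785 L/gal = 791,065 L.
(b) Alkalinity to add: (77 − 60) = 17 mg/L as CaCO₃ × 791,065 L = 13,450 g as CaCO₃.
(b) Equivalents: 13,450 g ÷ 50 g/eq = 269 eq.
(b) Each mole of Na₂CO₃ supplies 2 eq, so 269 / 2 = 134.5 mol.
(b) Mass: 134.5 mol × 106 g/mol = 14,250 g.

(a) 23.1 kg; (b) 14.3 kg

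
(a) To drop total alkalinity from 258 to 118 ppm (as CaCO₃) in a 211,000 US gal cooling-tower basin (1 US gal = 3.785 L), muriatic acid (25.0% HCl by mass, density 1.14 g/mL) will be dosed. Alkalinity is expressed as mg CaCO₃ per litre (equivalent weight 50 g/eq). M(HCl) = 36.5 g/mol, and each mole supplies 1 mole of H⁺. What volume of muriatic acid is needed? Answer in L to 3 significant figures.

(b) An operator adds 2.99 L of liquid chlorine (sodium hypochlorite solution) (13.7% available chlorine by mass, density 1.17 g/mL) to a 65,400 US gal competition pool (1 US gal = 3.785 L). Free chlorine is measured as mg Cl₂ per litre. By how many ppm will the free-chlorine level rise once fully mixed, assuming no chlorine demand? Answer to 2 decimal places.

(a) Volume: 211,000 US gal × 3.785 L/gal = 798,635 L.
(a) Alkalinity to neutralize: (258 − 118) = 140 mg/L as CaCO₃ × 798,635 L = 111,800 g as CaCO₃.
(a) Equivalents of H⁺ required: 111,800 ÷ 50 g/eq = 2236 eq = 2236 mol HCl.
(a) Mass of HCl: 2236 × 36.5 = 81,620 g.
(a) Mass of 25.0% solution: 81,620 / 0.25 = 326,500 g.
(a) Volume: 326,500 g ÷ 1.14 g/mL = 286,400 mL.

(b) Volume: 65,400 US gal × 3.785 L/gal = 247,539 L.
(b) Mass of solution: 2.99 L × 1000 mL/L × 1.17 g/mL = 3498 g.
(b) Available chlorine delivered: 3498 g × 0.137 = 479.3 g as Cl₂.
(b) Concentration rise: 479.3 g / 247,539 L = 1.936 mg/L = 1.94 ppm.

(a) 286 L; (b) 1.94 ppm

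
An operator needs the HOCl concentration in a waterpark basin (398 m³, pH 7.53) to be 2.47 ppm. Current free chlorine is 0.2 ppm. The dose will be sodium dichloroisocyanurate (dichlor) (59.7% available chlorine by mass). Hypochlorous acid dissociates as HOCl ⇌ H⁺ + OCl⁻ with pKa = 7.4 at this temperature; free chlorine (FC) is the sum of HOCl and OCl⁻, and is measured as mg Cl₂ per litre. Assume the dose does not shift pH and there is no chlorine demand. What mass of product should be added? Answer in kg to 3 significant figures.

Volume: 398 m³ = 398,000 L.
[OCl⁻]/[HOCl] = 10^(pH − pKa) = 10^(7.53 − 7.4) = 1.349; fraction as HOCl = 1/(1 + 1.349) = 0.4257.
Free chlorine required for 2.47 ppm HOCl: 2.47 / 0.4257 = 5.802 ppm.
FC to add: 5.802 − 0.2 = 5.602 mg/L as Cl₂.
Cl₂ equivalent: 5.602 mg/L × 398,000 L = 2230 g.
Product at 59.7% available Cl: 2230 / 0.597 = 3735 g.

3.73 kg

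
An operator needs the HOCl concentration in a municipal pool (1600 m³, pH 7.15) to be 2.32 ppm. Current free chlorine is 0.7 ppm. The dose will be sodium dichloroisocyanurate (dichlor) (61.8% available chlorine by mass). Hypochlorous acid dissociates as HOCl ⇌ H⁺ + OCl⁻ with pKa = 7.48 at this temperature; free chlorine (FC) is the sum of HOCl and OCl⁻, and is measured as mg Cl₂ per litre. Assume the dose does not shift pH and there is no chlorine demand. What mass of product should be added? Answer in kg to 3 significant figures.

7.00 kg

Volume: 1600 m³ = 1,600,000 L.
[OCl⁻]/[HOCl] = 10^(pH − pKa) = 10^(7.15 − 7.48) = 0.4677; fraction as HOCl = 1/(1 + 0.4677) = 0.6813.
Free chlorine required for 2.32 ppm HOCl: 2.32 / 0.6813 = 3.405 ppm.
FC to add: 3.405 − 0.7 = 2.705 mg/L as Cl₂.
Cl₂ equivalent: 2.705 mg/L × 1,600,000 L = 4328 g.
Product at 61.8% available Cl: 4328 / 0.618 = 7004 g.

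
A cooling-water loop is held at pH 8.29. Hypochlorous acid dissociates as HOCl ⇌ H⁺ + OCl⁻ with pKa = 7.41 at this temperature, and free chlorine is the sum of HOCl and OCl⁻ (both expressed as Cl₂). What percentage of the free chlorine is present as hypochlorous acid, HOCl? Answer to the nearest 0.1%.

11.6%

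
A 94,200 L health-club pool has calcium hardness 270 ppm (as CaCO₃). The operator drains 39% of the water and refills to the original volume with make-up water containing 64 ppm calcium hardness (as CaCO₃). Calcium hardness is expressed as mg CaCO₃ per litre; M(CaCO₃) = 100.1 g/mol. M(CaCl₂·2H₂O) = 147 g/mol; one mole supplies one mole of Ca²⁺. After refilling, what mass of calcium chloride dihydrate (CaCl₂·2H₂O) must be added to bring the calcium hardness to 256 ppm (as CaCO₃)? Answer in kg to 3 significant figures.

After draining 39% and refilling: 270 × 0.61 + 64 × 0.39 = 189.66 ppm.
Deficit to target: 256 − 189.66 = 66.34 mg/L.
As CaCO₃: 66.34 mg/L × 94,200 L = 6249 g; ÷ 100.1 = 62.43 mol Ca²⁺.
Mass: 62.43 × 147 = 9177 g.

9.18 kg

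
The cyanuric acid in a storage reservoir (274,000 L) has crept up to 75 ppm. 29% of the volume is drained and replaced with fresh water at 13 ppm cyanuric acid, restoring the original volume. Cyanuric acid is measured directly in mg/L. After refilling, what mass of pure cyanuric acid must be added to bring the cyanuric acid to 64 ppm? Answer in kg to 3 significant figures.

1.91 kg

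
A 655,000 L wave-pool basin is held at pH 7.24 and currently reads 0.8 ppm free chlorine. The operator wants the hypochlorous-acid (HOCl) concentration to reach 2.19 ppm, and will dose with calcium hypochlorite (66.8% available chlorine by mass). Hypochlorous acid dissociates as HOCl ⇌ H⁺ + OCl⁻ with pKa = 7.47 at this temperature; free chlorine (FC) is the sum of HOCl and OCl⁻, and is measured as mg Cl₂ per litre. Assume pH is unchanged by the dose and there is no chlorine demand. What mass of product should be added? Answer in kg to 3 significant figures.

[OCl⁻]/[HOCl] = 10^(pH − pKa) = 10^(7.24 − 7.47) = 0.5888; fraction as HOCl = 1/(1 + 0.5888) = 0.6294.
Free chlorine required for 2.19 ppm HOCl: 2.19 / 0.6294 = 3.48 ppm.
FC to add: 3.48 − 0.8 = 2.68 mg/L as Cl₂.
Cl₂ equivalent: 2.68 mg/L × 655,000 L = 1755 g.
Product at 66.8% available Cl: 1755 / 0.668 = 2627 g.

2.63 kg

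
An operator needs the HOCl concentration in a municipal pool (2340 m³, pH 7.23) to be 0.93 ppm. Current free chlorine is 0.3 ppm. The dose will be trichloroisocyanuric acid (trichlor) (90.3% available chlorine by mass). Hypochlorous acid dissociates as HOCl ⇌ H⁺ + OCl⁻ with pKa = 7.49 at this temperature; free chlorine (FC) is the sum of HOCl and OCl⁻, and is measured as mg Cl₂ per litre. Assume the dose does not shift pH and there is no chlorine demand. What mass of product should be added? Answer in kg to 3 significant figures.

Volume: 2340 m³ = 2,340,000 L.
[OCl⁻]/[HOCl] = 10^(pH − pKa) = 10^(7.23 − 7.49) = 0.5495; fraction as HOCl = 1/(1 + 0.5495) = 0.6454.
Free chlorine required for 0.93 ppm HOCl: 0.93 / 0.6454 = 1.441 ppm.
FC to add: 1.441 − 0.3 = 1.141 mg/L as Cl₂.
Cl₂ equivalent: 1.141 mg/L × 2,340,000 L = 2670 g.
Product at 90.3% available Cl: 2670 / 0.903 = 2957 g.

2.96 kg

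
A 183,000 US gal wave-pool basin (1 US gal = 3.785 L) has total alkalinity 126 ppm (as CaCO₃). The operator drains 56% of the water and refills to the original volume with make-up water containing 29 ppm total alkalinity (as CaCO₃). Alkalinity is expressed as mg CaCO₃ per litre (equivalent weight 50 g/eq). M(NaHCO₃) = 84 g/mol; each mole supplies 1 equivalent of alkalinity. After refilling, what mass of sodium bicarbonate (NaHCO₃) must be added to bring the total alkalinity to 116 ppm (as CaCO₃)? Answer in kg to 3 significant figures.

51.6 kg

Volume: 183,000 US gal × 3.785 L/gal = 692,655 L.
After draining 56% and refilling: 126 × 0.44 + 29 × 0.56 = 71.68 ppm.
Deficit to target: 116 − 71.68 = 44.32 mg/L.
As CaCO₃: 44.32 mg/L × 692,655 L = 30,700 g; ÷ 50 g/eq ÷ 1 = 614 mol NaHCO₃.
Mass: 614 × 84 = 51,570 g.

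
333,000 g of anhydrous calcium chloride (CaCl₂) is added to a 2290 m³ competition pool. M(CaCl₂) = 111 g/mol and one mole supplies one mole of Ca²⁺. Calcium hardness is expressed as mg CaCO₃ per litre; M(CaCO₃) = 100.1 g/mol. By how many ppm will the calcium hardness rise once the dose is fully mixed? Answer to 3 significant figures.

Volume: 2290 m³ = 2,290,000 L.
Moles of Ca²⁺: 333,000 g ÷ 111 g/mol = 3000 mol.
As CaCO₃: 3000 mol × 100.1 g/mol = 300,300 g.
Rise: 300,300 g / 2,290,000 L × 1000 = 131.1 mg/L.

131 ppm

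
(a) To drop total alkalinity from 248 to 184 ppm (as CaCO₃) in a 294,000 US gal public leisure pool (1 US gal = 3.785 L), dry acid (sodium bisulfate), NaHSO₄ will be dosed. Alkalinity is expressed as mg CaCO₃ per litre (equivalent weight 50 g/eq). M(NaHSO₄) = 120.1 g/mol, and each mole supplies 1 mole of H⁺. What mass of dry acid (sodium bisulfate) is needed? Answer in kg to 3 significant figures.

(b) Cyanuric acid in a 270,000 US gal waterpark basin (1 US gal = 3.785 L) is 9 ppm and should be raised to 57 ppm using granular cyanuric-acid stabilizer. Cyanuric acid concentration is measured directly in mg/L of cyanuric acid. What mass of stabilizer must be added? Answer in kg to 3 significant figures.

(a) 171 kg; (b) 49.1 kg

(a) Volume: 294,000 US gal × 3.785 L/gal = 1,112,790 L.
(a) Alkalinity to neutralize: (248 − 184) = 64 mg/L as CaCO₃ × 1,112,790 L = 71,220 g as CaCO₃.
(a) Equivalents of H⁺ required: 71,220 ÷ 50 g/eq = 1424 eq = 1424 mol NaHSO₄.
(a) Mass of NaHSO₄: 1424 × 120.1 = 171,100 g.

(b) Volume: 270,000 US gal × 3.785 L/gal = 1,021,950 L.
(b) CYA to add: (57 − 9) = 48 mg/L × 1,021,950 L = 49,050 g cyanuric acid.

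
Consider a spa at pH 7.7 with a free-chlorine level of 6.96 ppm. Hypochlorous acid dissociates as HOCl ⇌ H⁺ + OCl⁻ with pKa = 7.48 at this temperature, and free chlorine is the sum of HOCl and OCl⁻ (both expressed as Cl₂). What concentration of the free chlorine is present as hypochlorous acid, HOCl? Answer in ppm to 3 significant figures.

2.62 ppm

[OCl⁻]/[HOCl] = 10^(pH − pKa) = 10^(7.7 − 7.48) = 10^0.22 = 1.66.
Fraction as HOCl = 1 / (1 + 1.66) = 0.376.
HOCl = 0.376 × 6.96 ppm = 2.617 ppm.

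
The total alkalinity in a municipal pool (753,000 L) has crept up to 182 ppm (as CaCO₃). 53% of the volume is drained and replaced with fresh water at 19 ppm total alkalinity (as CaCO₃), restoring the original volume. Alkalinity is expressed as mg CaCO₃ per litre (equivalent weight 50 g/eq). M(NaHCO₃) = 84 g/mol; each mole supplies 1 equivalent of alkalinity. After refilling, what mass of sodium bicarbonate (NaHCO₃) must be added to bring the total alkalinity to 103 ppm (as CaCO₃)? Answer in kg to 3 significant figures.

After draining 53% and refilling: 182 × 0.47 + 19 × 0.53 = 95.61 ppm.
Deficit to target: 103 − 95.61 = 7.39 mg/L.
As CaCO₃: 7.39 mg/L × 753,000 L = 5565 g; ÷ 50 g/eq ÷ 1 = 111.3 mol NaHCO₃.
Mass: 111.3 × 84 = 9349 g.

9.35 kg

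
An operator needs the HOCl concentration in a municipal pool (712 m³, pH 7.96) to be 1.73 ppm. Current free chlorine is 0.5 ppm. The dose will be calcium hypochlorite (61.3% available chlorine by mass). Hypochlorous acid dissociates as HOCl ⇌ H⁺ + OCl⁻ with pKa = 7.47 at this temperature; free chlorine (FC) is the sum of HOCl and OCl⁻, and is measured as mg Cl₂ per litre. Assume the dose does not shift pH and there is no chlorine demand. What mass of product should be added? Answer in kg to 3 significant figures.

Volume: 712 m³ = 712,000 L.
[OCl⁻]/[HOCl] = 10^(pH − pKa) = 10^(7.96 − 7.47) = 3.09; fraction as HOCl = 1/(1 + 3.09) = 0.2445.
Free chlorine required for 1.73 ppm HOCl: 1.73 / 0.2445 = 7.076 ppm.
FC to add: 7.076 − 0.5 = 6.576 mg/L as Cl₂.
Cl₂ equivalent: 6.576 mg/L × 712,000 L = 4682 g.
Product at 61.3% available Cl: 4682 / 0.613 = 7638 g.

7.64 kg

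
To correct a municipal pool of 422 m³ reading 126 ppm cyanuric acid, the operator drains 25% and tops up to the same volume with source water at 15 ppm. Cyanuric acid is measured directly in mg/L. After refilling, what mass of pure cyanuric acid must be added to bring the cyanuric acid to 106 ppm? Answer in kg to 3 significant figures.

Volume: 422 m³ = 422,000 L.
After draining 25% and refilling: 126 × 0.75 + 15 × 0.25 = 98.25 ppm.
Deficit to target: 106 − 98.25 = 7.75 mg/L.
Mass: 7.75 mg/L × 422,000 L = 3270 g cyanuric acid.

3.27 kg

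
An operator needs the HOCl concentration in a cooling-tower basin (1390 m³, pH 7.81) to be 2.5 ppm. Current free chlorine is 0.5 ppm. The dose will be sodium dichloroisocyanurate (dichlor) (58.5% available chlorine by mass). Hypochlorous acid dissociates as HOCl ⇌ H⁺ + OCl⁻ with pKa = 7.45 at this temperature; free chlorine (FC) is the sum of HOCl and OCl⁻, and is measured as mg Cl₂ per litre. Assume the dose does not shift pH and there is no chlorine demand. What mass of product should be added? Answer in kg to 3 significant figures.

Volume: 1390 m³ = 1,390,000 L.
[OCl⁻]/[HOCl] = 10^(pH − pKa) = 10^(7.81 − 7.45) = 2.291; fraction as HOCl = 1/(1 + 2.291) = 0.3039.
Free chlorine required for 2.5 ppm HOCl: 2.5 / 0.3039 = 8.227 ppm.
FC to add: 8.227 − 0.5 = 7.727 mg/L as Cl₂.
Cl₂ equivalent: 7.727 mg/L × 1,390,000 L = 10,740 g.
Product at 58.5% available Cl: 10,740 / 0.585 = 18,360 g.

18.4 kg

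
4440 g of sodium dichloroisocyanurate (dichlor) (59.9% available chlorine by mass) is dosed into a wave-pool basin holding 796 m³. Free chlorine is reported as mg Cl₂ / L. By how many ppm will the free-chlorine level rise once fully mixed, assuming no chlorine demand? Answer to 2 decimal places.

Volume: 796 m³ = 796,000 L.
Available chlorine delivered: 4440 g × 0.599 = 2660 g as Cl₂.
Concentration rise: 2660 g / 796,000 L = 3.341 mg/L = 3.34 ppm.

3.34 ppm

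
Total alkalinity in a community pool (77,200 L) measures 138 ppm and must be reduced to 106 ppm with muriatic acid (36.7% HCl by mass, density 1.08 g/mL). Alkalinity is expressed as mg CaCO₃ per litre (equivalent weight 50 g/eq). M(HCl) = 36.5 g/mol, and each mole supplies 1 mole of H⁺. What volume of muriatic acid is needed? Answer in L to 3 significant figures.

4.55 L

Alkalinity to neutralize: (138 − 106) = 32 mg/L as CaCO₃ × 77,200 L = 2470 g as CaCO₃.
Equivalents of H⁺ required: 2470 ÷ 50 g/eq = 49.41 eq = 49.41 mol HCl.
Mass of HCl: 49.41 × 36.5 = 1803 g.
Mass of 36.7% solution: 1803 / 0.367 = 4914 g.
Volume: 4914 g ÷ 1.08 g/mL = 4550 mL.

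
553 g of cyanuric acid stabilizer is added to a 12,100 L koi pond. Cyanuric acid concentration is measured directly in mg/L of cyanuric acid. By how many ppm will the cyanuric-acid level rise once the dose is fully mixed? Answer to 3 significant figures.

45.7 ppm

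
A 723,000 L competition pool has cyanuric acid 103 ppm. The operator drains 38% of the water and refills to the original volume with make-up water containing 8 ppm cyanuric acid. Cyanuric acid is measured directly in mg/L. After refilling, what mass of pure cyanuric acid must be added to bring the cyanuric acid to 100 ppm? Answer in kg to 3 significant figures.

23.9 kg

After draining 38% and refilling: 103 × 0.62 + 8 × 0.38 = 66.9 ppm.
Deficit to target: 100 − 66.9 = 33.1 mg/L.
Mass: 33.1 mg/L × 723,000 L = 23,930 g cyanuric acid.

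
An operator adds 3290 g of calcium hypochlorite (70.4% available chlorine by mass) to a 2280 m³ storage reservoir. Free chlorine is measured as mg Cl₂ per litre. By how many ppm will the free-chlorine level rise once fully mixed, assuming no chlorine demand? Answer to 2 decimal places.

1.02 ppm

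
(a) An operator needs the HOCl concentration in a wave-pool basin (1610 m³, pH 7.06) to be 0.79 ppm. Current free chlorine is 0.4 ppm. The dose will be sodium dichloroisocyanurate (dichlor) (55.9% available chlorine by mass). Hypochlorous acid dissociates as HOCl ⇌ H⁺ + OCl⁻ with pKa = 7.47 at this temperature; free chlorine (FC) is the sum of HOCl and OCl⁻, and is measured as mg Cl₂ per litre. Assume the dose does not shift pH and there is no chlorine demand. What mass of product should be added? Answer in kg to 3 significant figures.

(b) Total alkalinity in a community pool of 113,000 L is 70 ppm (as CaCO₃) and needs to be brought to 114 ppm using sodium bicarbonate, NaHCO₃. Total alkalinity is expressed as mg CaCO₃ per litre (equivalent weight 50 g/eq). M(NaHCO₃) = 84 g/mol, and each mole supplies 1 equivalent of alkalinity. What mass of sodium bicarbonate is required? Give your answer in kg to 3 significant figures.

(a) 2.01 kg; (b) 8.35 kg

(a) Volume: 1610 m³ = 1,610,000 L.
(a) [OCl⁻]/[HOCl] = 10^(pH − pKa) = 10^(7.06 − 7.47) = 0.389; fraction as HOCl = 1/(1 + 0.389) = 0.7199.
(a) Free chlorine required for 0.79 ppm HOCl: 0.79 / 0.7199 = 1.097 ppm.
(a) FC to add: 1.097 − 0.4 = 0.6973 mg/L as Cl₂.
(a) Cl₂ equivalent: 0.6973 mg/L × 1,610,000 L = 1123 g.
(a) Product at 55.9% available Cl: 1123 / 0.559 = 2008 g.

(b) Alkalinity to add: (114 − 70) = 44 mg/L as CaCO₃ × 113,000 L = 4972 g as CaCO₃.
(b) Equivalents: 4972 g ÷ 50 g/eq = 99.44 eq.
(b) NaHCO₃ supplies 1 eq per mole → 99.44 mol.
(b) Mass: 99.44 mol × 84 g/mol = 8353 g.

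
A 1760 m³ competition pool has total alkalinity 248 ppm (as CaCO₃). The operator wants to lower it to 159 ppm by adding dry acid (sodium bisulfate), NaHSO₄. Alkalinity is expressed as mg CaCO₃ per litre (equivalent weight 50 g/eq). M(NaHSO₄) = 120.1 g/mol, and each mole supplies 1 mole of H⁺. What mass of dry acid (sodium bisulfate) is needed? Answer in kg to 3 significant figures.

Volume: 1760 m³ = 1,760,000 L.
Alkalinity to neutralize: (248 − 159) = 89 mg/L as CaCO₃ × 1,760,000 L = 156,600 g as CaCO₃.
Equivalents of H⁺ required: 156,600 ÷ 50 g/eq = 3133 eq = 3133 mol NaHSO₄.
Mass of NaHSO₄: 3133 × 120.1 = 376,200 g.

376 kg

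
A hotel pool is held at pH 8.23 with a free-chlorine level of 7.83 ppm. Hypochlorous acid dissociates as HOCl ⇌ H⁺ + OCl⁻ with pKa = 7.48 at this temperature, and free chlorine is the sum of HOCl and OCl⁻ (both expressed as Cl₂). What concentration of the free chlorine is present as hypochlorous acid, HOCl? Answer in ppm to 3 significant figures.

1.18 ppm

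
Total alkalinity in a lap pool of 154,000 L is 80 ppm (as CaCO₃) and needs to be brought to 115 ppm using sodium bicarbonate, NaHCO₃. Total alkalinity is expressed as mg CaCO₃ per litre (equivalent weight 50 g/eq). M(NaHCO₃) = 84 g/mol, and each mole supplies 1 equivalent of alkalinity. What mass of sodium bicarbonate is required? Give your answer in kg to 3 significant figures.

Alkalinity to add: (115 − 80) = 35 mg/L as CaCO₃ × 154,000 L = 5390 g as CaCO₃.
Equivalents: 5390 g ÷ 50 g/eq = 107.8 eq.
NaHCO₃ supplies 1 eq per mole → 107.8 mol.
Mass: 107.8 mol × 84 g/mol = 9055 g.

9.06 kg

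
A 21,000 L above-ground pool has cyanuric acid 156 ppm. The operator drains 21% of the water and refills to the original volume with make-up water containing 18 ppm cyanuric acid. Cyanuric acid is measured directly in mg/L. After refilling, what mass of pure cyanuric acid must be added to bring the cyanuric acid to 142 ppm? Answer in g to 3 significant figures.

315 g

After draining 21% and refilling: 156 × 0.79 + 18 × 0.21 = 127.02 ppm.
Deficit to target: 142 − 127.02 = 14.98 mg/L.
Mass: 14.98 mg/L × 21,000 L = 314.6 g cyanuric acid.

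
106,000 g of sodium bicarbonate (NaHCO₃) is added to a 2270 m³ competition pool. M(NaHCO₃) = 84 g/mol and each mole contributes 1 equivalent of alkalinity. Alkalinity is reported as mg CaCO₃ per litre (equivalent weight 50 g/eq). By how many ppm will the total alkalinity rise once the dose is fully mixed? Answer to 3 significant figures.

Volume: 2270 m³ = 2,270,000 L.
Moles of NaHCO₃: 106,000 g ÷ 84 g/mol = 1262 mol → 1262 eq of alkalinity.
As CaCO₃: 1262 eq × 50 g/eq = 63,100 g.
Rise: 63,100 g / 2,270,000 L × 1000 = 27.8 mg/L.

27.8 ppm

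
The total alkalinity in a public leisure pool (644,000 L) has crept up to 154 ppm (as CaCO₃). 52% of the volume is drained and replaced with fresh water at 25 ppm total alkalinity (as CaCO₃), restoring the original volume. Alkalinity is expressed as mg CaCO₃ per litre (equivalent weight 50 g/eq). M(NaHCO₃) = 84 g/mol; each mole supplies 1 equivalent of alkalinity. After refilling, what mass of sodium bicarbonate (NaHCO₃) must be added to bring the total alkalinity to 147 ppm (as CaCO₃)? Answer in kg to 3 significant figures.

After draining 52% and refilling: 154 × 0.48 + 25 × 0.52 = 86.92 ppm.
Deficit to target: 147 − 86.92 = 60.08 mg/L.
As CaCO₃: 60.08 mg/L × 644,000 L = 38,690 g; ÷ 50 g/eq ÷ 1 = 773.8 mol NaHCO₃.
Mass: 773.8 × 84 = 65,000 g.

65.0 kg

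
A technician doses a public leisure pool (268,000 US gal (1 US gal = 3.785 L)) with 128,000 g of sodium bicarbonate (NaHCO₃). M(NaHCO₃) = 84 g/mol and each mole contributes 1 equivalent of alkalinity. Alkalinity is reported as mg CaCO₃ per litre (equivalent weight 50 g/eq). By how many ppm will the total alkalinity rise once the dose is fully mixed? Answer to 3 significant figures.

75.1 ppm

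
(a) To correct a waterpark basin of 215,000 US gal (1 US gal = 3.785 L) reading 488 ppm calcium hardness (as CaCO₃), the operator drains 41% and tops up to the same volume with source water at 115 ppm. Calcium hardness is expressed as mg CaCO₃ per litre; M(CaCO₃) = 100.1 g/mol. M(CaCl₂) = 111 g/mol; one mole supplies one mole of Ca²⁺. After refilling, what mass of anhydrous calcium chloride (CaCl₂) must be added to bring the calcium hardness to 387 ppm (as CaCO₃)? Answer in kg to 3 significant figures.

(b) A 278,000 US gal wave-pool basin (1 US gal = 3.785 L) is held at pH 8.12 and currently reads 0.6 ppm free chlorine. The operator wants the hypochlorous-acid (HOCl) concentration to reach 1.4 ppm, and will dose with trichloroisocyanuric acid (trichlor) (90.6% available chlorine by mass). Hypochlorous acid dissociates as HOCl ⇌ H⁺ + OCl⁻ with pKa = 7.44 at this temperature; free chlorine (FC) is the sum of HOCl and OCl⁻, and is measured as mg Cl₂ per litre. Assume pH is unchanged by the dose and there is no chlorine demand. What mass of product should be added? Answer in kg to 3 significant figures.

(a) 46.9 kg; (b) 8.71 kg

(a) Volume: 215,000 US gal × 3.785 L/gal = 813,775 L.
(a) After draining 41% and refilling: 488 × 0.59 + 115 × 0.41 = 335.07 ppm.
(a) Deficit to target: 387 − 335.07 = 51.93 mg/L.
(a) As CaCO₃: 51.93 mg/L × 813,775 L = 42,260 g; ÷ 100.1 = 422.2 mol Ca²⁺.
(a) Mass: 422.2 × 111 = 46,860 g.

(b) Volume: 278,000 US gal × 3.785 L/gal = 1,052,230 L.
(b) [OCl⁻]/[HOCl] = 10^(pH − pKa) = 10^(8.12 − 7.44) = 4.786; fraction as HOCl = 1/(1 + 4.786) = 0.1728.
(b) Free chlorine required for 1.4 ppm HOCl: 1.4 / 0.1728 = 8.101 ppm.
(b) FC to add: 8.101 − 0.6 = 7.501 mg/L as Cl₂.
(b) Cl₂ equivalent: 7.501 mg/L × 1,052,230 L = 7893 g.
(b) Product at 90.6% available Cl: 7893 / 0.906 = 8711 g.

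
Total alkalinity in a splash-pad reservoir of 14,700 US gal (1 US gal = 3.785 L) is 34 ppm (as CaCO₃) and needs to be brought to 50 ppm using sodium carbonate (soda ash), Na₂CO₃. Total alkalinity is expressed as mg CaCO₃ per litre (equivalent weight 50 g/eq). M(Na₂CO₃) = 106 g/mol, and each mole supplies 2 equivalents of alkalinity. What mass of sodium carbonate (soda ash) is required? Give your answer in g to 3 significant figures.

944 g

Volume: 14,700 US gal × 3.785 L/gal = 55,640 L.
Alkalinity to add: (50 − 34) = 16 mg/L as CaCO₃ × 55,640 L = 890.2 g as CaCO₃.
Equivalents: 890.2 g ÷ 50 g/eq = 17.8 eq.
Each mole of Na₂CO₃ supplies 2 eq, so 17.8 / 2 = 8.902 mol.
Mass: 8.902 mol × 106 g/mol = 943.6 g.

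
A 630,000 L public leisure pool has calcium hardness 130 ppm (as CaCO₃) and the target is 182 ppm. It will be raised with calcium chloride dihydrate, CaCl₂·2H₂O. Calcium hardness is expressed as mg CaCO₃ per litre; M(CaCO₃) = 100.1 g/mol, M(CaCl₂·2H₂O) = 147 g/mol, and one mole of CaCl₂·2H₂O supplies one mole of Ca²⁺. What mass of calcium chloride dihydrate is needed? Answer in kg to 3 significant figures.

48.1 kg

Hardness to add: (182 − 130) = 52 mg/L as CaCO₃ × 630,000 L = 32,760 g as CaCO₃.
Moles of Ca²⁺ (1 mol Ca²⁺ ≡ 1 mol CaCO₃): 32,760 / 100.1 g/mol = 327.3 mol.
Mass of CaCl₂·2H₂O: 327.3 × 147 = 48,110 g.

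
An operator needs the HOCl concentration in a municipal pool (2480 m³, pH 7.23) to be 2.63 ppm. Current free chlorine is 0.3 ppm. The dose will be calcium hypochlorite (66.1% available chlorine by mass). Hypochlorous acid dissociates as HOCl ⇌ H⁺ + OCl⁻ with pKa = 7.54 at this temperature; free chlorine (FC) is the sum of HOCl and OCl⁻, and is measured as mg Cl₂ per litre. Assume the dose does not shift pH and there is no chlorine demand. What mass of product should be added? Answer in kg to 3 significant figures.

Volume: 2480 m³ = 2,480,000 L.
[OCl⁻]/[HOCl] = 10^(pH − pKa) = 10^(7.23 − 7.54) = 0.4898; fraction as HOCl = 1/(1 + 0.4898) = 0.6712.
Free chlorine required for 2.63 ppm HOCl: 2.63 / 0.6712 = 3.918 ppm.
FC to add: 3.918 − 0.3 = 3.618 mg/L as Cl₂.
Cl₂ equivalent: 3.618 mg/L × 2,480,000 L = 8973 g.
Product at 66.1% available Cl: 8973 / 0.661 = 13,570 g.

13.6 kg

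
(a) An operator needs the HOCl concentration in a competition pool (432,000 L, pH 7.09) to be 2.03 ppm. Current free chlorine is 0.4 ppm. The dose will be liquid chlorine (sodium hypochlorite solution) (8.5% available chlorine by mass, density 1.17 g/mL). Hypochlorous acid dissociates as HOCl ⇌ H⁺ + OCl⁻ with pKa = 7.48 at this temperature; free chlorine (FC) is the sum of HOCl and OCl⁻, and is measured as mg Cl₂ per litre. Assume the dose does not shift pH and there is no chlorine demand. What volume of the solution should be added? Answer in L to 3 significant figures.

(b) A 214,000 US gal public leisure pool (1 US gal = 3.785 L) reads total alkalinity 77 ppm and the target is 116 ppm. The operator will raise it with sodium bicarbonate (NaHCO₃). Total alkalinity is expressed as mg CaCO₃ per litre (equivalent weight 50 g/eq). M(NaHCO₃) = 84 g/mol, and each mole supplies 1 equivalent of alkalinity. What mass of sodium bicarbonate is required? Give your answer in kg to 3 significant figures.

(a) [OCl⁻]/[HOCl] = 10^(pH − pKa) = 10^(7.09 − 7.48) = 0.4074; fraction as HOCl = 1/(1 + 0.4074) = 0.7105.
(a) Free chlorine required for 2.03 ppm HOCl: 2.03 / 0.7105 = 2.857 ppm.
(a) FC to add: 2.857 − 0.4 = 2.457 mg/L as Cl₂.
(a) Cl₂ equivalent: 2.457 mg/L × 432,000 L = 1061 g.
(a) Product at 8.5% available Cl: 1061 / 0.085 = 12,490 g.
(a) Volume: 12,490 g ÷ 1.17 g/mL = 10,670 mL.

(b) Volume: 214,000 US gal × 3.785 L/gal = 809,990 L.
(b) Alkalinity to add: (116 − 77) = 39 mg/L as CaCO₃ × 809,990 L = 31,590 g as CaCO₃.
(b) Equivalents: 31,590 g ÷ 50 g/eq = 631.8 eq.
(b) NaHCO₃ supplies 1 eq per mole → 631.8 mol.
(b) Mass: 631.8 mol × 84 g/mol = 53,070 g.

(a) 10.7 L; (b) 53.1 kg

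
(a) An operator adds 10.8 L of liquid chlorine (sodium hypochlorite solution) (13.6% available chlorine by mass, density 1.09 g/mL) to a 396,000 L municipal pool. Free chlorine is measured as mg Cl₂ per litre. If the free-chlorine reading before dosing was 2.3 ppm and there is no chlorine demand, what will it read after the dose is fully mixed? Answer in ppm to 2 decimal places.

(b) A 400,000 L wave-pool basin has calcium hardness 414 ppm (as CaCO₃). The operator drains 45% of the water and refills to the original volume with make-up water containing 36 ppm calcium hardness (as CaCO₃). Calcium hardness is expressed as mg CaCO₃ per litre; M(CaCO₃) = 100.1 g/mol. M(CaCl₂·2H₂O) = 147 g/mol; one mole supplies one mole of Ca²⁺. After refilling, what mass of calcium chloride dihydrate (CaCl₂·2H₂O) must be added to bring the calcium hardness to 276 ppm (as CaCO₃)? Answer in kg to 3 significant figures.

(a) Mass of solution: 10.8 L × 1000 mL/L × 1.09 g/mL = 11,770 g.
(a) Available chlorine delivered: 11,770 g × 0.136 = 1601 g as Cl₂.
(a) Concentration rise: 1601 g / 396,000 L = 4.043 mg/L = 4.04 ppm.
(a) Final FC: 2.3 + 4.04 = 6.34 ppm.

(b) After draining 45% and refilling: 414 × 0.55 + 36 × 0.45 = 243.9 ppm.
(b) Deficit to target: 276 − 243.9 = 32.1 mg/L.
(b) As CaCO₃: 32.1 mg/L × 400,000 L = 12,840 g; ÷ 100.1 = 128.3 mol Ca²⁺.
(b) Mass: 128.3 × 147 = 18,860 g.

(a) 6.34 ppm; (b) 18.9 kg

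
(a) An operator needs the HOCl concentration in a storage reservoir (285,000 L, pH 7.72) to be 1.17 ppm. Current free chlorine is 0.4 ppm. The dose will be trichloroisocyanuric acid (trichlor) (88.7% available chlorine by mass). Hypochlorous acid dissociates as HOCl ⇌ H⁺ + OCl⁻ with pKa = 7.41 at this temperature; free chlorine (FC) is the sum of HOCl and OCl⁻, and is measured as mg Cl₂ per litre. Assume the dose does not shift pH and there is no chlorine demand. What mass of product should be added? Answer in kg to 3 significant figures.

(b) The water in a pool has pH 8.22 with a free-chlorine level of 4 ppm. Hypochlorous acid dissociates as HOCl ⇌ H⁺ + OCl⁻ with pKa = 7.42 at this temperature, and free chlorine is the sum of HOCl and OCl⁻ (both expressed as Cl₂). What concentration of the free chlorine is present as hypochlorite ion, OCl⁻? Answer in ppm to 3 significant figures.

(a) 1.01 kg; (b) 3.45 ppm

(a) [OCl⁻]/[HOCl] = 10^(pH − pKa) = 10^(7.72 − 7.41) = 2.042; fraction as HOCl = 1/(1 + 2.042) = 0.3288.
(a) Free chlorine required for 1.17 ppm HOCl: 1.17 / 0.3288 = 3.559 ppm.
(a) FC to add: 3.559 − 0.4 = 3.159 mg/L as Cl₂.
(a) Cl₂ equivalent: 3.159 mg/L × 285,000 L = 900.3 g.
(a) Product at 88.7% available Cl: 900.3 / 0.887 = 1015 g.

(b) [OCl⁻]/[HOCl] = 10^(pH − pKa) = 10^(8.22 − 7.42) = 10^0.80 = 6.31.
(b) Fraction as HOCl = 1 / (1 + 6.31) = 0.1368.
(b) OCl⁻ = (1 − 0.1368) × 4 ppm = 3.453 ppm.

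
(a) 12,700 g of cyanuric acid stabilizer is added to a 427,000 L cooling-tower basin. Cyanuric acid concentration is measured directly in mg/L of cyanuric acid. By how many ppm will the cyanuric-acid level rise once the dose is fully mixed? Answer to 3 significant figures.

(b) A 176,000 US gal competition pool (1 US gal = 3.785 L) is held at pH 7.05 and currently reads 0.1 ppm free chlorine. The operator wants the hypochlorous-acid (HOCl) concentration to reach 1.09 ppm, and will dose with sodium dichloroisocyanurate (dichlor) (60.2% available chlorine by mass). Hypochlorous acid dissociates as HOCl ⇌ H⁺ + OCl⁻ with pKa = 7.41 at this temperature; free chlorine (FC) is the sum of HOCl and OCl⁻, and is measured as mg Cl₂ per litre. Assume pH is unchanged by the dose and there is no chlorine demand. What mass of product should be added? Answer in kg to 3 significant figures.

(a) Rise: 12,700 g / 427,000 L × 1000 = 29.74 mg/L.

(b) Volume: 176,000 US gal × 3.785 L/gal = 666,160 L.
(b) [OCl⁻]/[HOCl] = 10^(pH − pKa) = 10^(7.05 − 7.41) = 0.4365; fraction as HOCl = 1/(1 + 0.4365) = 0.6961.
(b) Free chlorine required for 1.09 ppm HOCl: 1.09 / 0.6961 = 1.566 ppm.
(b) FC to add: 1.566 − 0.1 = 1.466 mg/L as Cl₂.
(b) Cl₂ equivalent: 1.466 mg/L × 666,160 L = 976.5 g.
(b) Product at 60.2% available Cl: 976.5 / 0.602 = 1622 g.

(a) 29.7 ppm; (b) 1.62 kg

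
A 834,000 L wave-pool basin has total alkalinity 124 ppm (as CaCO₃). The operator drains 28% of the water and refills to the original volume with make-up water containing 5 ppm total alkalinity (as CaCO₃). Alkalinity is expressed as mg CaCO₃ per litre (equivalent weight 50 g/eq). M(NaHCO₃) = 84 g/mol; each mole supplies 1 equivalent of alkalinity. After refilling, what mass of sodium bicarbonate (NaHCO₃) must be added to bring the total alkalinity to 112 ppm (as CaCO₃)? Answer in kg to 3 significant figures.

29.9 kg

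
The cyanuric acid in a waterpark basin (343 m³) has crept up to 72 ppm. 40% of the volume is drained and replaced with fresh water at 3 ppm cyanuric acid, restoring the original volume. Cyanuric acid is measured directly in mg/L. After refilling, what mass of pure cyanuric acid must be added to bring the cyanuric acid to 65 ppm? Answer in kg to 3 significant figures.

7.07 kg

Volume: 343 m³ = 343,000 L.
After draining 40% and refilling: 72 × 0.60 + 3 × 0.40 = 44.4 ppm.
Deficit to target: 65 − 44.4 = 20.6 mg/L.
Mass: 20.6 mg/L × 343,000 L = 7066 g cyanuric acid.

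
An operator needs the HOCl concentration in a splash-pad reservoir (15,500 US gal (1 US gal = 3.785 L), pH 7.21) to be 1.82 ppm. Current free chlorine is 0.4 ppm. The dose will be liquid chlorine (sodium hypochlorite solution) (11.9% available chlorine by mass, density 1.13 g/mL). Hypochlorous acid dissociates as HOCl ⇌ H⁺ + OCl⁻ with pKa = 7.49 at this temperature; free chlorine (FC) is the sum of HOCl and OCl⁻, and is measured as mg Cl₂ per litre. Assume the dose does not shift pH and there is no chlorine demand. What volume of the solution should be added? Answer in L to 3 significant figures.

1.04 L

Volume: 15,500 US gal × 3.785 L/gal = 58,668 L.
[OCl⁻]/[HOCl] = 10^(pH − pKa) = 10^(7.21 − 7.49) = 0.5248; fraction as HOCl = 1/(1 + 0.5248) = 0.6558.
Free chlorine required for 1.82 ppm HOCl: 1.82 / 0.6558 = 2.775 ppm.
FC to add: 2.775 − 0.4 = 2.375 mg/L as Cl₂.
Cl₂ equivalent: 2.375 mg/L × 58,668 L = 139.3 g.
Product at 11.9% available Cl: 139.3 / 0.119 = 1171 g.
Volume: 1171 g ÷ 1.13 g/mL = 1036 mL.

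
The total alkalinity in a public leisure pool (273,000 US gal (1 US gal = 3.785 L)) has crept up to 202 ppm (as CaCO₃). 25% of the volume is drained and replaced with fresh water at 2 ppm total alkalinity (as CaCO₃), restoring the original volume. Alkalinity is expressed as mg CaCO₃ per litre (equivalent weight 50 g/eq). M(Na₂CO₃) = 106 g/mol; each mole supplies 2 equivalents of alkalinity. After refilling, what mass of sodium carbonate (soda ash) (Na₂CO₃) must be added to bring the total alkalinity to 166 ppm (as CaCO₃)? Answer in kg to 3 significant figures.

15.3 kg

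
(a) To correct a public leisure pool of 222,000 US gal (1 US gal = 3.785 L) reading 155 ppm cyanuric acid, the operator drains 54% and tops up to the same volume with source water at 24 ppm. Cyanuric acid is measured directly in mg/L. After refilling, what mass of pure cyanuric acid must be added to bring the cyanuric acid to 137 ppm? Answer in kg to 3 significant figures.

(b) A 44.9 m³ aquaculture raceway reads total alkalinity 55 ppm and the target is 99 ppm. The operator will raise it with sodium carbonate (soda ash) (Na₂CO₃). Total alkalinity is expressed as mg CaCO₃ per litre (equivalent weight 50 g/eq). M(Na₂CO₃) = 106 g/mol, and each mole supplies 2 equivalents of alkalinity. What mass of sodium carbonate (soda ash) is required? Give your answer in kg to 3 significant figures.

(a) Volume: 222,000 US gal × 3.785 L/gal = 840,270 L.
(a) After draining 54% and refilling: 155 × 0.46 + 24 × 0.54 = 84.26 ppm.
(a) Deficit to target: 137 − 84.26 = 52.74 mg/L.
(a) Mass: 52.74 mg/L × 840,270 L = 44,320 g cyanuric acid.

(b) Volume: 44.9 m³ = 44,900 L.
(b) Alkalinity to add: (99 − 55) = 44 mg/L as CaCO₃ × 44,900 L = 1976 g as CaCO₃.
(b) Equivalents: 1976 g ÷ 50 g/eq = 39.51 eq.
(b) Each mole of Na₂CO₃ supplies 2 eq, so 39.51 / 2 = 19.76 mol.
(b) Mass: 19.76 mol × 106 g/mol = 2094 g.

(a) 44.3 kg; (b) 2.09 kg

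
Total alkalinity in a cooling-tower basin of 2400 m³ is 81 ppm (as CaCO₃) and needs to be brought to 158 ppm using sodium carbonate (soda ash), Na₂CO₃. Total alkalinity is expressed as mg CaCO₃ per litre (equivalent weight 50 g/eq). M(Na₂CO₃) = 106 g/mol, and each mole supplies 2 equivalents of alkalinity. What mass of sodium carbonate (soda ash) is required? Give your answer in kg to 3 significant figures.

196 kg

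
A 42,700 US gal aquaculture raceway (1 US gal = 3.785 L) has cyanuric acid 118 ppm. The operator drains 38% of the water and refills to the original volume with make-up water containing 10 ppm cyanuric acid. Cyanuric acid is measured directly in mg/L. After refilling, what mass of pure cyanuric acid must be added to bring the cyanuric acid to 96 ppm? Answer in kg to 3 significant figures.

Volume: 42,700 US gal × 3.785 L/gal = 161,620 L.
After draining 38% and refilling: 118 × 0.62 + 10 × 0.38 = 76.96 ppm.
Deficit to target: 96 − 76.96 = 19.04 mg/L.
Mass: 19.04 mg/L × 161,620 L = 3077 g cyanuric acid.

3.08 kg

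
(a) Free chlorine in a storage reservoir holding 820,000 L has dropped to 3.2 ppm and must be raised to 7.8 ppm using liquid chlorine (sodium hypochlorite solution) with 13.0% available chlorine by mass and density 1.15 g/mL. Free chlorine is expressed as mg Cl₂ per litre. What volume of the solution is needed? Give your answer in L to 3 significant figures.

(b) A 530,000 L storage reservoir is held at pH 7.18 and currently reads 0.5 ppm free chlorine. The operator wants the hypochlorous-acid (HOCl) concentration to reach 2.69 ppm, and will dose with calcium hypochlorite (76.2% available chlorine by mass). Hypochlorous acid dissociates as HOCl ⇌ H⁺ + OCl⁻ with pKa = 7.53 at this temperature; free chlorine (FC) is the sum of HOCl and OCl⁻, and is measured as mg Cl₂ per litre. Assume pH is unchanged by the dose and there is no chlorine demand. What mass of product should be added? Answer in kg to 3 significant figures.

(a) 25.2 L; (b) 2.36 kg

(a) Chlorine deficit: 7.8 − 3.2 = 4.6 ppm = 4.6 mg/L as Cl₂.
(a) Cl₂ equivalent needed: 4.6 mg/L × 820,000 L = 3,772,000 mg = 3772 g.
(a) Product at 13.0% available chlorine: 3772 / 0.13 = 29,020 g.
(a) Volume at density 1.15 g/mL: 29,020 g ÷ 1.15 g/mL = 25,230 mL.

(b) [OCl⁻]/[HOCl] = 10^(pH − pKa) = 10^(7.18 − 7.53) = 0.4467; fraction as HOCl = 1/(1 + 0.4467) = 0.6912.
(b) Free chlorine required for 2.69 ppm HOCl: 2.69 / 0.6912 = 3.892 ppm.
(b) FC to add: 3.892 − 0.5 = 3.392 mg/L as Cl₂.
(b) Cl₂ equivalent: 3.392 mg/L × 530,000 L = 1798 g.
(b) Product at 76.2% available Cl: 1798 / 0.762 = 2359 g.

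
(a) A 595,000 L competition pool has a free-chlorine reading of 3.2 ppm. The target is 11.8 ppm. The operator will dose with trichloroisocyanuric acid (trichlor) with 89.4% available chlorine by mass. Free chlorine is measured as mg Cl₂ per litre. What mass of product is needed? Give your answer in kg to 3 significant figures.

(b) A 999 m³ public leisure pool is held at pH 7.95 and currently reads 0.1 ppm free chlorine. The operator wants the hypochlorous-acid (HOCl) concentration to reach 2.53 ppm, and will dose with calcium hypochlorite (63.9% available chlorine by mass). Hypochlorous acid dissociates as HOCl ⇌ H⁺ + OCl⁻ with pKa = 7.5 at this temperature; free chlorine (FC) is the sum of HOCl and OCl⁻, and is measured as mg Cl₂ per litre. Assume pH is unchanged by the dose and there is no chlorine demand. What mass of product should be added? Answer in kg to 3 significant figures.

(a) Chlorine deficit: 11.8 − 3.2 = 8.6 ppm = 8.6 mg/L as Cl₂.
(a) Cl₂ equivalent needed: 8.6 mg/L × 595,000 L = 5,117,000 mg = 5117 g.
(a) Product at 89.4% available chlorine: 5117 / 0.894 = 5724 g.

(b) Volume: 999 m³ = 999,000 L.
(b) [OCl⁻]/[HOCl] = 10^(pH − pKa) = 10^(7.95 − 7.5) = 2.818; fraction as HOCl = 1/(1 + 2.818) = 0.2619.
(b) Free chlorine required for 2.53 ppm HOCl: 2.53 / 0.2619 = 9.661 ppm.
(b) FC to add: 9.661 − 0.1 = 9.561 mg/L as Cl₂.
(b) Cl₂ equivalent: 9.561 mg/L × 999,000 L = 9551 g.
(b) Product at 63.9% available Cl: 9551 / 0.639 = 14,950 g.

(a) 5.72 kg; (b) 14.9 kg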